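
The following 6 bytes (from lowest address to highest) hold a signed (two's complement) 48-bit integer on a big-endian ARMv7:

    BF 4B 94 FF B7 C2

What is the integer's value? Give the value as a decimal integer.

Big-endian stores the most-significant byte at the lowest address.
The bytes are already most-significant first: 0xBF4B94FFB7C2.
Top bit is set, so as a signed 48-bit value this is 0xBF4B94FFB7C2 − 2^48 = -71143633471550.

-71143633471550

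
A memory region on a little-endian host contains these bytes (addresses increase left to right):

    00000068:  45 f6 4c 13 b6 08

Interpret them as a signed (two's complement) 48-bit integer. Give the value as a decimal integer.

9578100880965

Little-endian: lowest address holds the least-significant byte.
Reassemble most-significant byte first: 08 B6 13 4C F6 45 → 0x08B6134CF645.
0x08B6134CF645 = 9578100880965.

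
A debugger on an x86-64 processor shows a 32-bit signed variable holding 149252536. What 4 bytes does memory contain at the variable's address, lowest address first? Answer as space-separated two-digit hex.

149252536 in hexadecimal, padded to 32 bits, is 0x08E569B8.
Split into bytes (most-significant first): 08 E5 69 B8.
In little-endian order the low byte comes first in memory.
So at ascending addresses the bytes are B8 69 E5 08.

B8 69 E5 08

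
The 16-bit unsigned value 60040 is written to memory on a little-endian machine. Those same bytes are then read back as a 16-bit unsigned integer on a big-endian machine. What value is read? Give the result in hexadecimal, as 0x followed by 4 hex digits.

60040 in 16-bit hexadecimal is 0xEA88.
Stored little-endian, the bytes at ascending addresses are 88 EA.
Read back as big-endian, the last byte is least significant, giving 0x88EA.

0x88EA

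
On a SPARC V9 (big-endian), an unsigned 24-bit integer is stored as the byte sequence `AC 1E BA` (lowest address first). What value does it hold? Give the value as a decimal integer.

Big-endian stores the most-significant byte at the lowest address.
The bytes are already most-significant first: 0xAC1EBA.
0xAC1EBA = 11280058.

11280058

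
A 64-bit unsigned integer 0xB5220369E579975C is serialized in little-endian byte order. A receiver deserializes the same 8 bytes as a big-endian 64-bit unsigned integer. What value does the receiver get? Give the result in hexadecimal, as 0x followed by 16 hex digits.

Stored little-endian, the bytes at ascending addresses are 5C 97 79 E5 69 03 22 B5.
Read back as big-endian, the last byte is least significant, giving 0x5C9779E5690322B5.

0x5C9779E5690322B5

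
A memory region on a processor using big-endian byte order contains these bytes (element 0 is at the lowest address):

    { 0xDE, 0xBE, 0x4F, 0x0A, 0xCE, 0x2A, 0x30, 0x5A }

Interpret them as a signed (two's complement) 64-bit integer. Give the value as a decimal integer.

Big-endian: lowest address holds the most-significant byte.
The bytes are already most-significant first: 0xDEBE4F0ACE2A305A.
Top bit is set, so as a signed 64-bit value this is 0xDEBE4F0ACE2A305A − 2^64 = -2396391043887386534.

-2396391043887386534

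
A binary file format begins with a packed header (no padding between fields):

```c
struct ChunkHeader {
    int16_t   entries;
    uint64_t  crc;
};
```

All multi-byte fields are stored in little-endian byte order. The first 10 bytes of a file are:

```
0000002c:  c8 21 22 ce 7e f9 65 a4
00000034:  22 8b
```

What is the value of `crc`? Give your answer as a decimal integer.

10025756478364634658

`crc` follows `entries` (2 bytes), so it starts at byte offset 2 and occupies 8 bytes.
Bytes at offsets 2..9: 22 CE 7E F9 65 A4 22 8B.
Little-endian: lowest address holds the least-significant byte.
Reassemble most-significant byte first: 8B 22 A4 65 F9 7E CE 22 → 0x8B22A465F97ECE22.
0x8B22A465F97ECE22 = 10025756478364634658.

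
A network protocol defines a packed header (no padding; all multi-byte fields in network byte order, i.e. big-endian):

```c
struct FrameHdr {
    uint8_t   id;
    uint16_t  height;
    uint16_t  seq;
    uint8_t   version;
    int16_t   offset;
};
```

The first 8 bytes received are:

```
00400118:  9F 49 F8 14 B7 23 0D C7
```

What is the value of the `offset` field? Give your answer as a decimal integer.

3527

`offset` follows `id` (1 B), `height` (2 B), `seq` (2 B), `version` (1 B), so it starts at offset 1 + 2 + 2 + 1 = 6 and occupies 2 bytes.
Bytes at offsets 6..7: 0D C7.
Big-endian: lowest address holds the most-significant byte.
The bytes are already most-significant first: 0x0DC7.
0x0DC7 = 3527.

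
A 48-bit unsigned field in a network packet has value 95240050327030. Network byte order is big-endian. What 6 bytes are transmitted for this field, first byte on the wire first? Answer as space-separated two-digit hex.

56 9E CD 5E 3D F6

95240050327030 in hexadecimal, padded to 48 bits, is 0x569ECD5E3DF6.
Split into bytes (most-significant first): 56 9E CD 5E 3D F6.
In big-endian order the high byte comes first in memory.
So the memory order matches the most-significant-first order: 56 9E CD 5E 3D F6.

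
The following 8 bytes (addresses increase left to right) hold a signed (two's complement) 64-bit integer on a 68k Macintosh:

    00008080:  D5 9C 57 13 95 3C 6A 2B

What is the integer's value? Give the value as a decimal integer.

-3054470705644279253

Big-endian stores the most-significant byte at the lowest address.
The bytes are already most-significant first: 0xD59C5713953C6A2B.
Top bit is set, so as a signed 64-bit value this is 0xD59C5713953C6A2B − 2^64 = -3054470705644279253.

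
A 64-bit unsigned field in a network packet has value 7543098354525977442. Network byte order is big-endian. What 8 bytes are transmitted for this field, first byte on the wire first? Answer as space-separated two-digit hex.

68 AE 77 FD 07 5A BB 62

7543098354525977442 in hexadecimal, padded to 64 bits, is 0x68AE77FD075ABB62.
Split into bytes (most-significant first): 68 AE 77 FD 07 5A BB 62.
Big-endian stores the most-significant byte at the lowest address.
So the memory order matches the most-significant-first order: 68 AE 77 FD 07 5A BB 62.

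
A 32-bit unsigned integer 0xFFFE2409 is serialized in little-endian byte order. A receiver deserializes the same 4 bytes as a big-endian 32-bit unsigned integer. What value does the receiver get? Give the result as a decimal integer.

Stored little-endian, the bytes at ascending addresses are 09 24 FE FF.
Read back as big-endian, the last byte is least significant, giving 0x0924FEFF.
0x0924FEFF = 153419519.

153419519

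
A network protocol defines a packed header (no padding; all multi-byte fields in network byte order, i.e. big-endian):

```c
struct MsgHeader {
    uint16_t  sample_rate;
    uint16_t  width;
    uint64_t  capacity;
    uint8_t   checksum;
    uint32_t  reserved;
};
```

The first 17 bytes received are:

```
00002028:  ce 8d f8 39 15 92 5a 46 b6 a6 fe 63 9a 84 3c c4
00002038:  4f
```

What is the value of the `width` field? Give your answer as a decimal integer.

`width` follows `sample_rate` (2 bytes), so it starts at byte offset 2 and occupies 2 bytes.
Bytes at offsets 2..3: F8 39.
Big-endian stores the most-significant byte at the lowest address.
The bytes are already most-significant first: 0xF839.
0xF839 = 63545.

63545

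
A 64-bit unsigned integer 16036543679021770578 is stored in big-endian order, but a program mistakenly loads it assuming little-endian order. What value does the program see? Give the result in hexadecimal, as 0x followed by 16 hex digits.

0x52E720C5823F8DDE

16036543679021770578 in 64-bit hexadecimal is 0xDE8D3F82C520E752.
Stored big-endian, the bytes at ascending addresses are DE 8D 3F 82 C5 20 E7 52.
Read back as little-endian, the first byte is least significant, giving 0x52E720C5823F8DDE.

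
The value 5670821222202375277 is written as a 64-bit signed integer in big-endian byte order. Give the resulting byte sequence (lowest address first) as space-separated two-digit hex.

5670821222202375277 in hexadecimal, padded to 64 bits, is 0x4EB2CDDB361E7C6D.
Split into bytes (most-significant first): 4E B2 CD DB 36 1E 7C 6D.
Big-endian: lowest address holds the most-significant byte.
So the memory order matches the most-significant-first order: 4E B2 CD DB 36 1E 7C 6D.

4E B2 CD DB 36 1E 7C 6D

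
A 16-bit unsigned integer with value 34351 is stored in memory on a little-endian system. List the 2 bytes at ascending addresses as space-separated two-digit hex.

2F 86

34351 in hexadecimal, padded to 16 bits, is 0x862F.
Split into bytes (most-significant first): 86 2F.
In little-endian order the low byte comes first in memory.
So at ascending addresses the bytes are 2F 86.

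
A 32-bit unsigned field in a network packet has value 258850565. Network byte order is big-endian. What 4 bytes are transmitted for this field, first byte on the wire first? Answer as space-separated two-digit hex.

0F 6D BF 05

258850565 in hexadecimal, padded to 32 bits, is 0x0F6DBF05.
Split into bytes (most-significant first): 0F 6D BF 05.
Big-endian: lowest address holds the most-significant byte.
So the memory order matches the most-significant-first order: 0F 6D BF 05.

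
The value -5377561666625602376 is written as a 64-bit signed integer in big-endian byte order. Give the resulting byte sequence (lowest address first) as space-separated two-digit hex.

Two's complement of -5377561666625602376 in 64 bits: 5377561666625602376 = 0x4AA0EFD820FA0348; invert → 0xB55F1027DF05FCB7; add 1 → 0xB55F1027DF05FCB8.
Split into bytes (most-significant first): B5 5F 10 27 DF 05 FC B8.
Big-endian: lowest address holds the most-significant byte.
So the memory order matches the most-significant-first order: B5 5F 10 27 DF 05 FC B8.

B5 5F 10 27 DF 05 FC B8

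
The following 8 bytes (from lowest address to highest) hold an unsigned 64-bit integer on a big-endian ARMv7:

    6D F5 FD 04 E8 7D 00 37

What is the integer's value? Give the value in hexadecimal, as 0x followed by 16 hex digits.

0x6DF5FD04E87D0037

Big-endian: lowest address holds the most-significant byte.
The bytes are already most-significant first: 0x6DF5FD04E87D0037.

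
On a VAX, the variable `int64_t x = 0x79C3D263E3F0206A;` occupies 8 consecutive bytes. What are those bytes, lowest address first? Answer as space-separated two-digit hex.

Split into bytes (most-significant first): 79 C3 D2 63 E3 F0 20 6A.
Little-endian: lowest address holds the least-significant byte.
So at ascending addresses the bytes are 6A 20 F0 E3 63 D2 C3 79.

6A 20 F0 E3 63 D2 C3 79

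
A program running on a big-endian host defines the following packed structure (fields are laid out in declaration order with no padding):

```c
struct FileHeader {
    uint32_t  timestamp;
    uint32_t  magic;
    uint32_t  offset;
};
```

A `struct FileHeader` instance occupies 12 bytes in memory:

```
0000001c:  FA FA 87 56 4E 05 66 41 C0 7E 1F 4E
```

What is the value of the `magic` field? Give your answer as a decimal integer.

`magic` follows `timestamp` (4 bytes), so it starts at byte offset 4 and occupies 4 bytes.
Bytes at offsets 4..7: 4E 05 66 41.
In big-endian order the high byte comes first in memory.
The bytes are already most-significant first: 0x4E056641.
0x4E056641 = 1308976705.

1308976705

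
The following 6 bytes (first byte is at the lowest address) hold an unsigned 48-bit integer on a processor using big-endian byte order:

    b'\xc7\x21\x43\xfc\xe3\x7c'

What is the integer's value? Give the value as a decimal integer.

218945688494972

Big-endian stores the most-significant byte at the lowest address.
The bytes are already most-significant first: 0xC72143FCE37C.
0xC72143FCE37C = 218945688494972.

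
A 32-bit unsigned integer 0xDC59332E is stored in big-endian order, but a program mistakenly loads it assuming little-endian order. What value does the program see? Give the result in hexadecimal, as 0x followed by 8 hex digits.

0x2E3359DC

Stored big-endian, the bytes at ascending addresses are DC 59 33 2E.
Read back as little-endian, the first byte is least significant, giving 0x2E3359DC.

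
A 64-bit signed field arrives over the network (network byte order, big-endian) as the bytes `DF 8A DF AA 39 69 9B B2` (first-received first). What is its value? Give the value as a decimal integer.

In big-endian order the high byte comes first in memory.
The bytes are already most-significant first: 0xDF8ADFAA39699BB2.
Top bit is set, so as a signed 64-bit value this is 0xDF8ADFAA39699BB2 − 2^64 = -2338811134264894542.

-2338811134264894542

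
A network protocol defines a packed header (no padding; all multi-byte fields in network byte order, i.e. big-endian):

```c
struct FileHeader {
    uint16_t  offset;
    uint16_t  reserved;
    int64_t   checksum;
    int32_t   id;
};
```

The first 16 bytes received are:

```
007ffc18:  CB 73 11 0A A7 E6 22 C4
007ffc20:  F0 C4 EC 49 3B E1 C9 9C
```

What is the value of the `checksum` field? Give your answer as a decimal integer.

-6348348395483763639

`checksum` follows `offset` (2 B), `reserved` (2 B), so it starts at offset 2 + 2 = 4 and occupies 8 bytes.
Bytes at offsets 4..11: A7 E6 22 C4 F0 C4 EC 49.
Big-endian stores the most-significant byte at the lowest address.
The bytes are already most-significant first: 0xA7E622C4F0C4EC49.
Top bit is set, so as a signed 64-bit value this is 0xA7E622C4F0C4EC49 − 2^64 = -6348348395483763639.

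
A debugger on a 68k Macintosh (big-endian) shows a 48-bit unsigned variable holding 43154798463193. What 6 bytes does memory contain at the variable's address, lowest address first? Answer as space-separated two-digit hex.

27 3F C2 6E C8 D9

43154798463193 in hexadecimal, padded to 48 bits, is 0x273FC26EC8D9.
Split into bytes (most-significant first): 27 3F C2 6E C8 D9.
In big-endian order the high byte comes first in memory.
So the memory order matches the most-significant-first order: 27 3F C2 6E C8 D9.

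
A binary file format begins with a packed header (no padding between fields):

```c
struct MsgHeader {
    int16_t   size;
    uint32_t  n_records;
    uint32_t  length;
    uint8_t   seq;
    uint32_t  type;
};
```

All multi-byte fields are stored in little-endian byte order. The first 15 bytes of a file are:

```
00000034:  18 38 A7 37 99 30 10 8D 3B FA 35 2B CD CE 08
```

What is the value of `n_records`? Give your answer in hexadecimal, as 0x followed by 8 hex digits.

`n_records` follows `size` (2 bytes), so it starts at byte offset 2 and occupies 4 bytes.
Bytes at offsets 2..5: A7 37 99 30.
Little-endian stores the least-significant byte at the lowest address.
Reassemble most-significant byte first: 30 99 37 A7 → 0x309937A7.

0x309937A7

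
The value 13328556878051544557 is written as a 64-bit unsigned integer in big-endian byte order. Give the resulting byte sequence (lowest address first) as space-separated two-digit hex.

B8 F8 8B DC E4 DA 0D ED

13328556878051544557 in hexadecimal, padded to 64 bits, is 0xB8F88BDCE4DA0DED.
Split into bytes (most-significant first): B8 F8 8B DC E4 DA 0D ED.
Big-endian: lowest address holds the most-significant byte.
So the memory order matches the most-significant-first order: B8 F8 8B DC E4 DA 0D ED.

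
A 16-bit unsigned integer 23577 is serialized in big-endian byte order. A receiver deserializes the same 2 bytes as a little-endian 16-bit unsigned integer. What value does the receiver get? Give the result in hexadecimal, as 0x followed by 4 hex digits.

23577 in 16-bit hexadecimal is 0x5C19.
Stored big-endian, the bytes at ascending addresses are 5C 19.
Read back as little-endian, the first byte is least significant, giving 0x195C.

0x195C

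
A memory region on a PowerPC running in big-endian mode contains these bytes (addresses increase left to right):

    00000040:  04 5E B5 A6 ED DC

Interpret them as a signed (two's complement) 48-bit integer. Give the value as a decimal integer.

Big-endian stores the most-significant byte at the lowest address.
The bytes are already most-significant first: 0x045EB5A6EDDC.
0x045EB5A6EDDC = 4804821052892.

4804821052892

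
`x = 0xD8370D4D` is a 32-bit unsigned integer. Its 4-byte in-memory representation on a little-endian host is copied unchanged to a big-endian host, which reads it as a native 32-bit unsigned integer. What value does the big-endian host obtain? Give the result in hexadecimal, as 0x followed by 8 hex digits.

0x4D0D37D8

Stored little-endian, the bytes at ascending addresses are 4D 0D 37 D8.
Read back as big-endian, the last byte is least significant, giving 0x4D0D37D8.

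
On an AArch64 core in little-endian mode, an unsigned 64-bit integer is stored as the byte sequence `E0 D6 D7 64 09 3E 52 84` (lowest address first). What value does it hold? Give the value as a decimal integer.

In little-endian order the low byte comes first in memory.
Reassemble most-significant byte first: 84 52 3E 09 64 D7 D6 E0 → 0x84523E0964D7D6E0.
0x84523E0964D7D6E0 = 9534751571164255968.

9534751571164255968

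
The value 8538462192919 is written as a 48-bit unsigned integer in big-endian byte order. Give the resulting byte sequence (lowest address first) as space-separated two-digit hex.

8538462192919 in hexadecimal, padded to 48 bits, is 0x07C404018517.
Split into bytes (most-significant first): 07 C4 04 01 85 17.
Big-endian: lowest address holds the most-significant byte.
So the memory order matches the most-significant-first order: 07 C4 04 01 85 17.

07 C4 04 01 85 17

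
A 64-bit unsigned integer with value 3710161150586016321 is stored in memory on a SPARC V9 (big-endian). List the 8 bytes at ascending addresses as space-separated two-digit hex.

3710161150586016321 in hexadecimal, padded to 64 bits, is 0x337D23E8C0225241.
Split into bytes (most-significant first): 33 7D 23 E8 C0 22 52 41.
Big-endian stores the most-significant byte at the lowest address.
So the memory order matches the most-significant-first order: 33 7D 23 E8 C0 22 52 41.

33 7D 23 E8 C0 22 52 41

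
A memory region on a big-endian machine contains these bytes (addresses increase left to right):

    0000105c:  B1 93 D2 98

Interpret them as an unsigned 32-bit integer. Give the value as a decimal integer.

In big-endian order the high byte comes first in memory.
The bytes are already most-significant first: 0xB193D298.
0xB193D298 = 2979254936.

2979254936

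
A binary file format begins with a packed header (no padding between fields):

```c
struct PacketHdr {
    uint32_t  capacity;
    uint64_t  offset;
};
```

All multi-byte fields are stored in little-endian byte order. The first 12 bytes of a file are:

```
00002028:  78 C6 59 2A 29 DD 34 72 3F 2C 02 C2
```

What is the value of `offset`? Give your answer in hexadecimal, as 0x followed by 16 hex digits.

0xC2022C3F7234DD29

`offset` follows `capacity` (4 bytes), so it starts at byte offset 4 and occupies 8 bytes.
Bytes at offsets 4..11: 29 DD 34 72 3F 2C 02 C2.
Little-endian stores the least-significant byte at the lowest address.
Reassemble most-significant byte first: C2 02 2C 3F 72 34 DD 29 → 0xC2022C3F7234DD29.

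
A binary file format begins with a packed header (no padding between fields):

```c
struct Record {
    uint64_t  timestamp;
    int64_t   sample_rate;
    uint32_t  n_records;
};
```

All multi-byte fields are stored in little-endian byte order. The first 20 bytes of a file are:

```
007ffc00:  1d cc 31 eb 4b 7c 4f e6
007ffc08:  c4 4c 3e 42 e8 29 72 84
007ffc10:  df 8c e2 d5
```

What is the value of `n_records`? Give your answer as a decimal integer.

3588394207

`n_records` follows `timestamp` (8 B), `sample_rate` (8 B), so it starts at offset 8 + 8 = 16 and occupies 4 bytes.
Bytes at offsets 16..19: DF 8C E2 D5.
Little-endian stores the least-significant byte at the lowest address.
Reassemble most-significant byte first: D5 E2 8C DF → 0xD5E28CDF.
0xD5E28CDF = 3588394207.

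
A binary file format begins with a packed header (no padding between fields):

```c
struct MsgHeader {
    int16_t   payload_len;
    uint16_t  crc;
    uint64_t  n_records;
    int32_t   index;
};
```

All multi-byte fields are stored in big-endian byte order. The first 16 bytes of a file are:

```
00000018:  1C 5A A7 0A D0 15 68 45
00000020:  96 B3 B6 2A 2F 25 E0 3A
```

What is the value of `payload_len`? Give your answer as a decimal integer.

7258

`payload_len` is the first field, at byte offset 0, occupying 2 bytes.
Bytes at offsets 0..1: 1C 5A.
In big-endian order the high byte comes first in memory.
The bytes are already most-significant first: 0x1C5A.
0x1C5A = 7258.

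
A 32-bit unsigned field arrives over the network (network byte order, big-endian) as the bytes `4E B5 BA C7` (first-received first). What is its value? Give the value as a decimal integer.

Big-endian: lowest address holds the most-significant byte.
The bytes are already most-significant first: 0x4EB5BAC7.
0x4EB5BAC7 = 1320532679.

1320532679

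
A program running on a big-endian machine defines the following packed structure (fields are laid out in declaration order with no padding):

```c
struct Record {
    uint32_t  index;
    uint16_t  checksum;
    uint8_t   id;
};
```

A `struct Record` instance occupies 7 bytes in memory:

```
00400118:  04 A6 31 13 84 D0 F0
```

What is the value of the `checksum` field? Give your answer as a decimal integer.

34000

`checksum` follows `index` (4 bytes), so it starts at byte offset 4 and occupies 2 bytes.
Bytes at offsets 4..5: 84 D0.
Big-endian: lowest address holds the most-significant byte.
The bytes are already most-significant first: 0x84D0.
0x84D0 = 34000.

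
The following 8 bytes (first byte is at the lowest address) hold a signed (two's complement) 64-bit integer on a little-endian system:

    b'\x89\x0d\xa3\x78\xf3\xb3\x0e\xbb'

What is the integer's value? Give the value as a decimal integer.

-4967835480660701815

Little-endian stores the least-significant byte at the lowest address.
Reassemble most-significant byte first: BB 0E B3 F3 78 A3 0D 89 → 0xBB0EB3F378A30D89.
Top bit is set, so as a signed 64-bit value this is 0xBB0EB3F378A30D89 − 2^64 = -4967835480660701815.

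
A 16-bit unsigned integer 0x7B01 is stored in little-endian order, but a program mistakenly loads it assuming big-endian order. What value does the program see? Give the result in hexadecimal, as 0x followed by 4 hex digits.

Stored little-endian, the bytes at ascending addresses are 01 7B.
Read back as big-endian, the last byte is least significant, giving 0x017B.

0x017B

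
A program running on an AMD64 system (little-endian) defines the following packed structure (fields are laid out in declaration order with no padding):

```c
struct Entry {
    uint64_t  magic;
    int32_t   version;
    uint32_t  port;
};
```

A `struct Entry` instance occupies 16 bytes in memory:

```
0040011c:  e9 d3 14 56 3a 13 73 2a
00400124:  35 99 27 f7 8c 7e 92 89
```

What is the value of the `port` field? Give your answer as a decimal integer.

2308079244

`port` follows `magic` (8 B), `version` (4 B), so it starts at offset 8 + 4 = 12 and occupies 4 bytes.
Bytes at offsets 12..15: 8C 7E 92 89.
Little-endian stores the least-significant byte at the lowest address.
Reassemble most-significant byte first: 89 92 7E 8C → 0x89927E8C.
0x89927E8C = 2308079244.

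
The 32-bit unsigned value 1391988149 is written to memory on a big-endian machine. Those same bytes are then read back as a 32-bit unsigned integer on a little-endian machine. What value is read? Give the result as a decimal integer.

1391988149 in 32-bit hexadecimal is 0x52F80DB5.
Stored big-endian, the bytes at ascending addresses are 52 F8 0D B5.
Read back as little-endian, the first byte is least significant, giving 0xB50DF852.
0xB50DF852 = 3037591634.

3037591634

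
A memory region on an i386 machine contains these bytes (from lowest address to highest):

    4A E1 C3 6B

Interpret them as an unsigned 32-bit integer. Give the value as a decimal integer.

In little-endian order the low byte comes first in memory.
Reassemble most-significant byte first: 6B C3 E1 4A → 0x6BC3E14A.
0x6BC3E14A = 1807999306.

1807999306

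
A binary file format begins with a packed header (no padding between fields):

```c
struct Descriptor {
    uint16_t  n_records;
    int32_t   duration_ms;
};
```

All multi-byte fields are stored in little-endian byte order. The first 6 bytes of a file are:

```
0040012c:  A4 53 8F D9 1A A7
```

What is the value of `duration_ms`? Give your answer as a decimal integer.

`duration_ms` follows `n_records` (2 bytes), so it starts at byte offset 2 and occupies 4 bytes.
Bytes at offsets 2..5: 8F D9 1A A7.
Little-endian stores the least-significant byte at the lowest address.
Reassemble most-significant byte first: A7 1A D9 8F → 0xA71AD98F.
Top bit is set, so as a signed 32-bit value this is 0xA71AD98F − 2^32 = -1491412593.

-1491412593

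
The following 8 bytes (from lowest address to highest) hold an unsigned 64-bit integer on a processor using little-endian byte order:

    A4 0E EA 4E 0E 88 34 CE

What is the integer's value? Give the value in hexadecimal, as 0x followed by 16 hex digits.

Little-endian stores the least-significant byte at the lowest address.
Reassemble most-significant byte first: CE 34 88 0E 4E EA 0E A4 → 0xCE34880E4EEA0EA4.

0xCE34880E4EEA0EA4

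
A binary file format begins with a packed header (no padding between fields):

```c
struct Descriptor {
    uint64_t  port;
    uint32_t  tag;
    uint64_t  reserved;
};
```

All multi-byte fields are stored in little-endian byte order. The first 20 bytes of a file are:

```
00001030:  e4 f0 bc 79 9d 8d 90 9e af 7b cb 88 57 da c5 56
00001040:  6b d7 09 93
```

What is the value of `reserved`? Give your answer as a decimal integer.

`reserved` follows `port` (8 B), `tag` (4 B), so it starts at offset 8 + 4 = 12 and occupies 8 bytes.
Bytes at offsets 12..19: 57 DA C5 56 6B D7 09 93.
In little-endian order the low byte comes first in memory.
Reassemble most-significant byte first: 93 09 D7 6B 56 C5 DA 57 → 0x9309D76B56C5DA57.
0x9309D76B56C5DA57 = 10595236454383082071.

10595236454383082071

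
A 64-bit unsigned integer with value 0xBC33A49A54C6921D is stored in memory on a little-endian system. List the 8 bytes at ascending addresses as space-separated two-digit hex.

1D 92 C6 54 9A A4 33 BC

Split into bytes (most-significant first): BC 33 A4 9A 54 C6 92 1D.
Little-endian stores the least-significant byte at the lowest address.
So at ascending addresses the bytes are 1D 92 C6 54 9A A4 33 BC.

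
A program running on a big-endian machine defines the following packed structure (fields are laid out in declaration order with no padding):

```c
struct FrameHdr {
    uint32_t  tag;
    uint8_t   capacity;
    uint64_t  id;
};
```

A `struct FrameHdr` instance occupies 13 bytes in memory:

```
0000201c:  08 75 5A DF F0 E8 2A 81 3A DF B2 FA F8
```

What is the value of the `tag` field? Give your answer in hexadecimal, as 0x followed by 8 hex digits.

`tag` is the first field, at byte offset 0, occupying 4 bytes.
Bytes at offsets 0..3: 08 75 5A DF.
In big-endian order the high byte comes first in memory.
The bytes are already most-significant first: 0x08755ADF.

0x08755ADF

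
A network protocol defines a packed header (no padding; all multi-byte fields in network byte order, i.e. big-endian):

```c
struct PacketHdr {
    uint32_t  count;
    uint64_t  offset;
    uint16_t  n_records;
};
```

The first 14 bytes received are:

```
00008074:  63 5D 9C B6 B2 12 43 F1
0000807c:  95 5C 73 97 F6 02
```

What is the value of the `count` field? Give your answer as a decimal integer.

`count` is the first field, at byte offset 0, occupying 4 bytes.
Bytes at offsets 0..3: 63 5D 9C B6.
Big-endian stores the most-significant byte at the lowest address.
The bytes are already most-significant first: 0x635D9CB6.
0x635D9CB6 = 1667079350.

1667079350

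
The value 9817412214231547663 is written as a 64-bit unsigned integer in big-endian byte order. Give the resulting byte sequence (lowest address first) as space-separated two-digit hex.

88 3E 74 64 DA DA 3F 0F

9817412214231547663 in hexadecimal, padded to 64 bits, is 0x883E7464DADA3F0F.
Split into bytes (most-significant first): 88 3E 74 64 DA DA 3F 0F.
Big-endian: lowest address holds the most-significant byte.
So the memory order matches the most-significant-first order: 88 3E 74 64 DA DA 3F 0F.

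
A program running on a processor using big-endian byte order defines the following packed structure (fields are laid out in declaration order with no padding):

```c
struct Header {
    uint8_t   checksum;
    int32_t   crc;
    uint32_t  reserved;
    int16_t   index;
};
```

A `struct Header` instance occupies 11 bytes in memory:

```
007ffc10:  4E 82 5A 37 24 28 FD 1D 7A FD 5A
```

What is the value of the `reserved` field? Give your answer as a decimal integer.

`reserved` follows `checksum` (1 B), `crc` (4 B), so it starts at offset 1 + 4 = 5 and occupies 4 bytes.
Bytes at offsets 5..8: 28 FD 1D 7A.
Big-endian stores the most-significant byte at the lowest address.
The bytes are already most-significant first: 0x28FD1D7A.
0x28FD1D7A = 687676794.

687676794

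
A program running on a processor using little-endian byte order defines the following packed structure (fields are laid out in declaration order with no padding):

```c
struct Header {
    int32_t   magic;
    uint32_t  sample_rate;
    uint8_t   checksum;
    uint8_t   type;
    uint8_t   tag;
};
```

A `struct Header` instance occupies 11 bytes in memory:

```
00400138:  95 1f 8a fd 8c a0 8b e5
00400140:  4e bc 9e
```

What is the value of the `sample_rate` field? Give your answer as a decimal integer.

`sample_rate` follows `magic` (4 bytes), so it starts at byte offset 4 and occupies 4 bytes.
Bytes at offsets 4..7: 8C A0 8B E5.
Little-endian stores the least-significant byte at the lowest address.
Reassemble most-significant byte first: E5 8B A0 8C → 0xE58BA08C.
0xE58BA08C = 3851133068.

3851133068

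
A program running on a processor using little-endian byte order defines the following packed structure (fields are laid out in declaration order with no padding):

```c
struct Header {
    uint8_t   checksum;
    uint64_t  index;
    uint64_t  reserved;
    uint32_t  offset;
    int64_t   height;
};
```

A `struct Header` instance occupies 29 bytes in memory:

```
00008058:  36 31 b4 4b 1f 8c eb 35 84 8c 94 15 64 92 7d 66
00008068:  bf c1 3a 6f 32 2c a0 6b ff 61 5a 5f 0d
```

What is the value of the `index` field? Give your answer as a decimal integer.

9526779573825156145

`index` follows `checksum` (1 byte), so it starts at byte offset 1 and occupies 8 bytes.
Bytes at offsets 1..8: 31 B4 4B 1F 8C EB 35 84.
Little-endian: lowest address holds the least-significant byte.
Reassemble most-significant byte first: 84 35 EB 8C 1F 4B B4 31 → 0x8435EB8C1F4BB431.
0x8435EB8C1F4BB431 = 9526779573825156145.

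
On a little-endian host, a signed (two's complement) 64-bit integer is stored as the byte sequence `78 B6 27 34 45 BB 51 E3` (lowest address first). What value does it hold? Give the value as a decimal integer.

Little-endian: lowest address holds the least-significant byte.
Reassemble most-significant byte first: E3 51 BB 45 34 27 B6 78 → 0xE351BB453427B678.
Top bit is set, so as a signed 64-bit value this is 0xE351BB453427B678 − 2^64 = -2066664848084191624.

-2066664848084191624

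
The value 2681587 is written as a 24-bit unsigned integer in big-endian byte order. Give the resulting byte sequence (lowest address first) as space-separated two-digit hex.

28 EA F3

2681587 in hexadecimal, padded to 24 bits, is 0x28EAF3.
Split into bytes (most-significant first): 28 EA F3.
In big-endian order the high byte comes first in memory.
So the memory order matches the most-significant-first order: 28 EA F3.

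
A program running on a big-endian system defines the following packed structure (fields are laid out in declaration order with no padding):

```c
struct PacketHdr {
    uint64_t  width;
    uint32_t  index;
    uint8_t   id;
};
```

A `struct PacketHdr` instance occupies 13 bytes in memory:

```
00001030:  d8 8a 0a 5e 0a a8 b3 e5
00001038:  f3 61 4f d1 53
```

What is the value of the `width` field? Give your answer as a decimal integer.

15603295258000536549

`width` is the first field, at byte offset 0, occupying 8 bytes.
Bytes at offsets 0..7: D8 8A 0A 5E 0A A8 B3 E5.
In big-endian order the high byte comes first in memory.
The bytes are already most-significant first: 0xD88A0A5E0AA8B3E5.
0xD88A0A5E0AA8B3E5 = 15603295258000536549.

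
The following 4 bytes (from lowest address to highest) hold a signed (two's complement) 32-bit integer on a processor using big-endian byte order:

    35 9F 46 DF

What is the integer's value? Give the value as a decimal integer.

899630815

In big-endian order the high byte comes first in memory.
The bytes are already most-significant first: 0x359F46DF.
0x359F46DF = 899630815.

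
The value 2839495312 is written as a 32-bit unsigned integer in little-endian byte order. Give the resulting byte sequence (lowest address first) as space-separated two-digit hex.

2839495312 in hexadecimal, padded to 32 bits, is 0xA93F4290.
Split into bytes (most-significant first): A9 3F 42 90.
In little-endian order the low byte comes first in memory.
So at ascending addresses the bytes are 90 42 3F A9.

90 42 3F A9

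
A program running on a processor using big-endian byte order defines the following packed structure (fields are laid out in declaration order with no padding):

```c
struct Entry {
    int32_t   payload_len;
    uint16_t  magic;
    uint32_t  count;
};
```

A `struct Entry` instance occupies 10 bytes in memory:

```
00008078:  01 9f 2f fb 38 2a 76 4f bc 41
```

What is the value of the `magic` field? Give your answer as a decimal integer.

`magic` follows `payload_len` (4 bytes), so it starts at byte offset 4 and occupies 2 bytes.
Bytes at offsets 4..5: 38 2A.
In big-endian order the high byte comes first in memory.
The bytes are already most-significant first: 0x382A.
0x382A = 14378.

14378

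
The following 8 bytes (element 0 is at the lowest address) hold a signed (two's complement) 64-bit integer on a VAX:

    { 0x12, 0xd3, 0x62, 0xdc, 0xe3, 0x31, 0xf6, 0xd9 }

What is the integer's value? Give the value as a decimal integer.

-2740948468483566830

Little-endian stores the least-significant byte at the lowest address.
Reassemble most-significant byte first: D9 F6 31 E3 DC 62 D3 12 → 0xD9F631E3DC62D312.
Top bit is set, so as a signed 64-bit value this is 0xD9F631E3DC62D312 − 2^64 = -2740948468483566830.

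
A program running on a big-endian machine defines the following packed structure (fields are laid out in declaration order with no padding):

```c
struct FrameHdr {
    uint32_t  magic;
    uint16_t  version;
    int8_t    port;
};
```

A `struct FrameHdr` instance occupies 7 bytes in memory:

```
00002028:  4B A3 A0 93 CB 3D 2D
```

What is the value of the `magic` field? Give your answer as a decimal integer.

1269014675

`magic` is the first field, at byte offset 0, occupying 4 bytes.
Bytes at offsets 0..3: 4B A3 A0 93.
In big-endian order the high byte comes first in memory.
The bytes are already most-significant first: 0x4BA3A093.
0x4BA3A093 = 1269014675.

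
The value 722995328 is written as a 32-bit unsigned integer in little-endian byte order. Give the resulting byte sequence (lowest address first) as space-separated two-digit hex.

722995328 in hexadecimal, padded to 32 bits, is 0x2B180880.
Split into bytes (most-significant first): 2B 18 08 80.
Little-endian: lowest address holds the least-significant byte.
So at ascending addresses the bytes are 80 08 18 2B.

80 08 18 2B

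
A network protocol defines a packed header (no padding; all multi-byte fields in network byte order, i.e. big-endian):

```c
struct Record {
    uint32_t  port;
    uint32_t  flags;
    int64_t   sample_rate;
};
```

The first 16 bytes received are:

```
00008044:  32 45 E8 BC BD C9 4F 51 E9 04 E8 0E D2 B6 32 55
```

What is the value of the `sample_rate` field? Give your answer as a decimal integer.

-1655943612603157931

`sample_rate` follows `port` (4 B), `flags` (4 B), so it starts at offset 4 + 4 = 8 and occupies 8 bytes.
Bytes at offsets 8..15: E9 04 E8 0E D2 B6 32 55.
Big-endian stores the most-significant byte at the lowest address.
The bytes are already most-significant first: 0xE904E80ED2B63255.
Top bit is set, so as a signed 64-bit value this is 0xE904E80ED2B63255 − 2^64 = -1655943612603157931.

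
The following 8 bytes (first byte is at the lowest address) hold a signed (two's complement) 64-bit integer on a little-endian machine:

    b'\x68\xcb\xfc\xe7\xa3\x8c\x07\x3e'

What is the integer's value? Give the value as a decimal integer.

Little-endian: lowest address holds the least-significant byte.
Reassemble most-significant byte first: 3E 07 8C A3 E7 FC CB 68 → 0x3E078CA3E7FCCB68.
0x3E078CA3E7FCCB68 = 4469695790788168552.

4469695790788168552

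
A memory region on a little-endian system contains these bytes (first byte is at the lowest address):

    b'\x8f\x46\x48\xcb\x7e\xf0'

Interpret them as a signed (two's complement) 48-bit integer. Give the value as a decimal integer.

-17047609653617

Little-endian stores the least-significant byte at the lowest address.
Reassemble most-significant byte first: F0 7E CB 48 46 8F → 0xF07ECB48468F.
Top bit is set, so as a signed 48-bit value this is 0xF07ECB48468F − 2^48 = -17047609653617.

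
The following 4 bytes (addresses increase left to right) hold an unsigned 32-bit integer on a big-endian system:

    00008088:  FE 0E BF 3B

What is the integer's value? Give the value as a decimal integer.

In big-endian order the high byte comes first in memory.
The bytes are already most-significant first: 0xFE0EBF3B.
0xFE0EBF3B = 4262379323.

4262379323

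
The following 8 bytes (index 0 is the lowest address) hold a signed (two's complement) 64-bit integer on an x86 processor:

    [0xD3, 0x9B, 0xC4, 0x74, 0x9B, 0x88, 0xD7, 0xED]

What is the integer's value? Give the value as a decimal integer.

-1308426965467489325

In little-endian order the low byte comes first in memory.
Reassemble most-significant byte first: ED D7 88 9B 74 C4 9B D3 → 0xEDD7889B74C49BD3.
Top bit is set, so as a signed 64-bit value this is 0xEDD7889B74C49BD3 − 2^64 = -1308426965467489325.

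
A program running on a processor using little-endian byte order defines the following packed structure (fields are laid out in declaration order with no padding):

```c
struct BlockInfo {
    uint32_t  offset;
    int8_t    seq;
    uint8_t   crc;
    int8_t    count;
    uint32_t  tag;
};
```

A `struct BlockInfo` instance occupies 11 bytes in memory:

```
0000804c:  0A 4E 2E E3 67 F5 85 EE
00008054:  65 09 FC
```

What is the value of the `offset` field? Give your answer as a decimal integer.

3811462666

`offset` is the first field, at byte offset 0, occupying 4 bytes.
Bytes at offsets 0..3: 0A 4E 2E E3.
Little-endian: lowest address holds the least-significant byte.
Reassemble most-significant byte first: E3 2E 4E 0A → 0xE32E4E0A.
0xE32E4E0A = 3811462666.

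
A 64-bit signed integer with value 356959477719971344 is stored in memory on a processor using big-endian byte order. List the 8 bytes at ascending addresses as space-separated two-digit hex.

356959477719971344 in hexadecimal, padded to 64 bits, is 0x04F42CC0F4B53610.
Split into bytes (most-significant first): 04 F4 2C C0 F4 B5 36 10.
In big-endian order the high byte comes first in memory.
So the memory order matches the most-significant-first order: 04 F4 2C C0 F4 B5 36 10.

04 F4 2C C0 F4 B5 36 10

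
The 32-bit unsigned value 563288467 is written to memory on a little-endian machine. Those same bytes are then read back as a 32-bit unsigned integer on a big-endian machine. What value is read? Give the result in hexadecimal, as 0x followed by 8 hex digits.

563288467 in 32-bit hexadecimal is 0x21931993.
Stored little-endian, the bytes at ascending addresses are 93 19 93 21.
Read back as big-endian, the last byte is least significant, giving 0x93199321.

0x93199321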